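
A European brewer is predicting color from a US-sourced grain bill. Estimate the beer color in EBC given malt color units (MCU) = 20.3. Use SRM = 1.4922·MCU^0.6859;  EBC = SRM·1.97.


SRM = 1.4922·20.3^0.6859 = 11.7663
EBC = 11.7663·1.97

23.1795 EBC


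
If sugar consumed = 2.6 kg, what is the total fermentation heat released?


Q = m_sugar · 590 kJ/kg
Q = 2.6 · 590

1534.0000 kJ


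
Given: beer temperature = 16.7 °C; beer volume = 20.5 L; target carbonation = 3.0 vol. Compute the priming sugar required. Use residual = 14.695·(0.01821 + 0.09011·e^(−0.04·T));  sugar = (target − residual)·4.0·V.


residual = 14.695·(0.01821 + 0.09011·e^(−0.04·16.7)) = 0.9465
sugar = (3.0 − 0.9465)·4.0·20.5

168.3837 g


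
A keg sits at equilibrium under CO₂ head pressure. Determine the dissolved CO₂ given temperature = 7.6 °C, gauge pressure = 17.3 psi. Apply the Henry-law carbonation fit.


vols = (P + 14.695)·(0.01821 + 0.09011·e^(−0.04·T))
vols = (17.3 + 14.695)·(0.01821 + 0.09011·e^(−0.04·7.6))

2.7099 volumes


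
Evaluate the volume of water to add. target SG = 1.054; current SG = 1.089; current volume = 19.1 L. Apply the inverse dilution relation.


V_water = V·((SG_curr − 1)/(SG_target − 1) − 1)
V_water = 19.1·((1.089 − 1)/(1.054 − 1) − 1)

12.3796 L


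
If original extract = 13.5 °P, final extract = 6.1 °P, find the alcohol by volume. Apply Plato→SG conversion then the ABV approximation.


SG = 259/(259 − P);  ABV = (OG − FG)·131.25
OG = 259/(259 − 13.5) = 1.0550
FG = 259/(259 − 6.1) = 1.0241
ABV = (1.0550 − 1.0241)·131.25

4.0516 % ABV


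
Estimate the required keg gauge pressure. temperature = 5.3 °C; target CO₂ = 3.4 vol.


psi = vols/(0.01821 + 0.09011·e^(−0.04·T)) − 14.695
psi = 3.4/(0.01821 + 0.09011·e^(−0.04·5.3)) − 14.695

22.6242 psi


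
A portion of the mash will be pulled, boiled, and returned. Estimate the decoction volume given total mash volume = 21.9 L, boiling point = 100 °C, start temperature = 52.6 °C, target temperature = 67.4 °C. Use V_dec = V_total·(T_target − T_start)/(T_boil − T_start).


V_dec = 21.9·(67.4 − 52.6)/(100 − 52.6)

6.8380 L


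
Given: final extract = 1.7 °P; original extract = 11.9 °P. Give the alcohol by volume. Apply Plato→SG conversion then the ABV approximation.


SG = 259/(259 − P);  ABV = (OG − FG)·131.25
OG = 259/(259 − 11.9) = 1.0482
FG = 259/(259 − 1.7) = 1.0066
ABV = (1.0482 − 1.0066)·131.25

5.4536 % ABV


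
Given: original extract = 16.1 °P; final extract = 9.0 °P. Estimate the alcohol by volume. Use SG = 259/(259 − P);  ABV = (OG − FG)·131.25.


OG = 259/(259 − 16.1) = 1.0663
FG = 259/(259 − 9.0) = 1.0360
ABV = (1.0663 − 1.0360)·131.25

3.9746 % ABV


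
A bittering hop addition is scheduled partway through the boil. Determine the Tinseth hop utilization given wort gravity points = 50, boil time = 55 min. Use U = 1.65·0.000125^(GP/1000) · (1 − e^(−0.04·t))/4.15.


bigness = 1.65·0.000125^(50/1000) = 1.0528
boil_factor = (1 − e^(−0.04·55))/4.15 = 0.2143
U = 1.0528 · 0.2143

0.2256


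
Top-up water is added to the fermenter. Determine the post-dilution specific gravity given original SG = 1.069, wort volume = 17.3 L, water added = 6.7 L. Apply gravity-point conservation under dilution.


SG_new = 1 + (SG_old − 1)·V_old/(V_old + V_water)
pts = (1.069 − 1)·1000·17.3/(17.3 + 6.7) = 49.7375
SG_new = 1 + 49.7375/1000

1.0497


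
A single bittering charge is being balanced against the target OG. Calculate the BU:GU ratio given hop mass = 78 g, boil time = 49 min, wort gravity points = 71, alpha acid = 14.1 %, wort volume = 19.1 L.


U = 1.65·0.000125^(GP/1000)·(1−e^(−0.04t))/4.15;  IBU = (α/100)·m·U·1000/V;  BU:GU = IBU/GP
U = 1.65·0.000125^(71/1000)·(1−e^(−0.04·49))/4.15 = 0.1805
IBU = (14.1/100)·78·0.1805·1000/19.1 = 103.9110
BU:GU = 103.9110/71

1.4635


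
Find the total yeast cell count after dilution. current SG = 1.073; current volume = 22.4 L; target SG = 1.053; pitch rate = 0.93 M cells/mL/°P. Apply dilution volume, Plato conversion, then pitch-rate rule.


V_w = V·((SG_c−1)/(SG_t−1)−1);  °P = 259 − 259/SG_t;  cells = rate·(V+V_w)·°P
V_w = 22.4·((1.073−1)/(1.053−1)−1) = 8.4528
V_final = 22.4 + 8.4528 = 30.8528
°P = 259 − 259/1.053 = 13.0361
cells = 0.93·30.8528·13.0361

374.0462 billion cells


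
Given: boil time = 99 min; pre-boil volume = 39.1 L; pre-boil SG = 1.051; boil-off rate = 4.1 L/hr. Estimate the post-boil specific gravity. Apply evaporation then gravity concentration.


V_post = V_pre − rate·(t/60);  SG_post = 1 + (SG_pre−1)·V_pre/V_post
V_post = 39.1 − 4.1·(99/60) = 32.3350
SG_post = 1 + (1.051 − 1)·39.1/32.3350

1.0617


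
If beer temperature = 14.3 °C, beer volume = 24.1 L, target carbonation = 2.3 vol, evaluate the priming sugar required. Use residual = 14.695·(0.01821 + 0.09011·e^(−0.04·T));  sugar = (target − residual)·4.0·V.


residual = 14.695·(0.01821 + 0.09011·e^(−0.04·14.3)) = 1.0149
sugar = (2.3 − 1.0149)·4.0·24.1

123.8789 g


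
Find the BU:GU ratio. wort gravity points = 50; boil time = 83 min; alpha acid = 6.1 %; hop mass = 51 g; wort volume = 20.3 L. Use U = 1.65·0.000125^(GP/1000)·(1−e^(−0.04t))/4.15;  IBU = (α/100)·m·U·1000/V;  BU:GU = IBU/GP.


U = 1.65·0.000125^(50/1000)·(1−e^(−0.04·83))/4.15 = 0.2445
IBU = (6.1/100)·51·0.2445·1000/20.3 = 37.4708
BU:GU = 37.4708/50

0.7494


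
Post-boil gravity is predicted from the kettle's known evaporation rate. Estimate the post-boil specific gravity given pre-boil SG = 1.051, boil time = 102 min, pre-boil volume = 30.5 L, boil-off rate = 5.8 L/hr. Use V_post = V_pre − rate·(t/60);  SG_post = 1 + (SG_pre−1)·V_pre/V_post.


V_post = 30.5 − 5.8·(102/60) = 20.6400
SG_post = 1 + (1.051 − 1)·30.5/20.6400

1.0754


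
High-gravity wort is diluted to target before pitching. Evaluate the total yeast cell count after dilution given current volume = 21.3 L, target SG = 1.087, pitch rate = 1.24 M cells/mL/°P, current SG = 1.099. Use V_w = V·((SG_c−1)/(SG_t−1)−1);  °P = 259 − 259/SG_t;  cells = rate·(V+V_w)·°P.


V_w = 21.3·((1.099−1)/(1.087−1)−1) = 2.9379
V_final = 21.3 + 2.9379 = 24.2379
°P = 259 − 259/1.087 = 20.7295
cells = 1.24·24.2379·20.7295

623.0268 billion cells


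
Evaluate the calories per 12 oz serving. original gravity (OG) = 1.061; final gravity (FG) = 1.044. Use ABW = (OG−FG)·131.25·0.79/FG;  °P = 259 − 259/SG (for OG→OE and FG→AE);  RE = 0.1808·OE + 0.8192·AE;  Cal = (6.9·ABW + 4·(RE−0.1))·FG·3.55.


ABW = (1.061 − 1.044)·131.25·0.79/1.044 = 1.6884
OE = 259 − 259/1.061 = 14.8907 °P
AE = 259 − 259/1.044 = 10.9157 °P
RE = 0.1808·14.8907 + 0.8192·10.9157 = 11.6344 °P
Cal = (6.9·1.6884 + 4·(11.6344−0.1))·1.044·3.55

214.1719 kcal


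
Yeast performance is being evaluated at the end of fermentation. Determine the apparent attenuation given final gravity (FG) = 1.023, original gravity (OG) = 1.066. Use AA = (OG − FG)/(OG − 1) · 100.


AA = (1.066 − 1.023)/(1.066 − 1) · 100

65.1515 %


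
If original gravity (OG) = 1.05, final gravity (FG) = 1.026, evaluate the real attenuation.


AA = (OG−FG)/(OG−1)·100;  RA = AA·0.8192
AA = (1.05 − 1.026)/(1.05 − 1)·100 = 48.0000
RA = 48.0000·0.8192

39.3216 %


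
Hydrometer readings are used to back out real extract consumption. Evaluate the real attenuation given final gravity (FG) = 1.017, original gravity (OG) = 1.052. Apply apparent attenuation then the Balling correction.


AA = (OG−FG)/(OG−1)·100;  RA = AA·0.8192
AA = (1.052 − 1.017)/(1.052 − 1)·100 = 67.3077
RA = 67.3077·0.8192

55.1385 %


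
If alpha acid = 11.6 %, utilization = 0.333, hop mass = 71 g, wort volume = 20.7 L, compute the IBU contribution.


IBU = (α/100)·mass·U·1000 / V
IBU = (11.6/100)·71·0.333·1000 / 20.7

132.4922 IBU


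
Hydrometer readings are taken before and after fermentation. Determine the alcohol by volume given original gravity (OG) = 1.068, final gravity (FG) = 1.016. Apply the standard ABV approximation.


ABV = (OG − FG) · 131.25
ABV = (1.068 − 1.016) · 131.25

6.8250 % ABV


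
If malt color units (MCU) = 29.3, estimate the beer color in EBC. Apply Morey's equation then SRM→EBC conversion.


SRM = 1.4922·MCU^0.6859;  EBC = SRM·1.97
SRM = 1.4922·29.3^0.6859 = 15.1339
EBC = 15.1339·1.97

29.8138 EBC


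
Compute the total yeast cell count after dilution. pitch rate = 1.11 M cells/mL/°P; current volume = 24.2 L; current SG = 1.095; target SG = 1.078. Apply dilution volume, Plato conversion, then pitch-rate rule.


V_w = V·((SG_c−1)/(SG_t−1)−1);  °P = 259 − 259/SG_t;  cells = rate·(V+V_w)·°P
V_w = 24.2·((1.095−1)/(1.078−1)−1) = 5.2744
V_final = 24.2 + 5.2744 = 29.4744
°P = 259 − 259/1.078 = 18.7403
cells = 1.11·29.4744·18.7403

613.1164 billion cells


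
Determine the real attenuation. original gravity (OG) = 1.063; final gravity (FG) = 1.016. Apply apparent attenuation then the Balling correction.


AA = (OG−FG)/(OG−1)·100;  RA = AA·0.8192
AA = (1.063 − 1.016)/(1.063 − 1)·100 = 74.6032
RA = 74.6032·0.8192

61.1149 %


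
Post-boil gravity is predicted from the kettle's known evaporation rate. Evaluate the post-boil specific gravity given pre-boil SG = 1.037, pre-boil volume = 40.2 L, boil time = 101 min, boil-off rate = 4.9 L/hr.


V_post = V_pre − rate·(t/60);  SG_post = 1 + (SG_pre−1)·V_pre/V_post
V_post = 40.2 − 4.9·(101/60) = 31.9517
SG_post = 1 + (1.037 − 1)·40.2/31.9517

1.0466


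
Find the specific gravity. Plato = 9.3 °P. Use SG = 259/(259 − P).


SG = 259/(259 − 9.3)

1.0372


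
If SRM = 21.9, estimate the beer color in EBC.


EBC = SRM · 1.97
EBC = 21.9 · 1.97

43.1430 EBC


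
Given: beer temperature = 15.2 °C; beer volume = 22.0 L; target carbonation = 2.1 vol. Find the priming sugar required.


residual = 14.695·(0.01821 + 0.09011·e^(−0.04·T));  sugar = (target − residual)·4.0·V
residual = 14.695·(0.01821 + 0.09011·e^(−0.04·15.2)) = 0.9885
sugar = (2.1 − 0.9885)·4.0·22.0

97.8099 g


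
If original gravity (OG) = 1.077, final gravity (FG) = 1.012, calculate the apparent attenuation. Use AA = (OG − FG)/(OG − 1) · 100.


AA = (1.077 − 1.012)/(1.077 − 1) · 100

84.4156 %


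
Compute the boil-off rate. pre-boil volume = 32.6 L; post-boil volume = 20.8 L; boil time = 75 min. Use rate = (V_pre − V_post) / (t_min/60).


rate = (32.6 − 20.8) / (75/60)

9.4400 L/hr


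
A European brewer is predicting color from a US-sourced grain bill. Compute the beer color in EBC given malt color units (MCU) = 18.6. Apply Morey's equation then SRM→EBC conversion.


SRM = 1.4922·MCU^0.6859;  EBC = SRM·1.97
SRM = 1.4922·18.6^0.6859 = 11.0812
EBC = 11.0812·1.97

21.8299 EBC


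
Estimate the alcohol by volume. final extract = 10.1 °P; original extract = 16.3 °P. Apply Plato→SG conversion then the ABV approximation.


SG = 259/(259 − P);  ABV = (OG − FG)·131.25
OG = 259/(259 − 16.3) = 1.0672
FG = 259/(259 − 10.1) = 1.0406
ABV = (1.0672 − 1.0406)·131.25

3.4890 % ABV


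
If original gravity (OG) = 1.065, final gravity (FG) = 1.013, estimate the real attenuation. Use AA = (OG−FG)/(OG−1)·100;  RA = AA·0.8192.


AA = (1.065 − 1.013)/(1.065 − 1)·100 = 80.0000
RA = 80.0000·0.8192

65.5360 %


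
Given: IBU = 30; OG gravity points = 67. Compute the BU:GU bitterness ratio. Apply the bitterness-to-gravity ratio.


BU:GU = IBU / OG_points
BU:GU = 30 / 67

0.4478


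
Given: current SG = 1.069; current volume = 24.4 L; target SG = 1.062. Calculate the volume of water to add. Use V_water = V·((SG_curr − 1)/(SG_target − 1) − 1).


V_water = 24.4·((1.069 − 1)/(1.062 − 1) − 1)

2.7548 L


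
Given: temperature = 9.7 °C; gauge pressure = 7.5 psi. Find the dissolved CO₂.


vols = (P + 14.695)·(0.01821 + 0.09011·e^(−0.04·T))
vols = (7.5 + 14.695)·(0.01821 + 0.09011·e^(−0.04·9.7))

1.7610 volumes


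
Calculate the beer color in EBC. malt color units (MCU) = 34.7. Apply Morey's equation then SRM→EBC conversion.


SRM = 1.4922·MCU^0.6859;  EBC = SRM·1.97
SRM = 1.4922·34.7^0.6859 = 16.9957
EBC = 16.9957·1.97

33.4815 EBC


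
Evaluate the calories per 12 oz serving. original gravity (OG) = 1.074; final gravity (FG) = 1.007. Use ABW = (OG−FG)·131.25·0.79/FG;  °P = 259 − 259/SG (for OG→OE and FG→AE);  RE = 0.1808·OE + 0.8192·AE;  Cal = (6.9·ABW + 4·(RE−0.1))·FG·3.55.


ABW = (1.074 − 1.007)·131.25·0.79/1.007 = 6.8988
OE = 259 − 259/1.074 = 17.8454 °P
AE = 259 − 259/1.007 = 1.8004 °P
RE = 0.1808·17.8454 + 0.8192·1.8004 = 4.7013 °P
Cal = (6.9·6.8988 + 4·(4.7013−0.1))·1.007·3.55

235.9647 kcal


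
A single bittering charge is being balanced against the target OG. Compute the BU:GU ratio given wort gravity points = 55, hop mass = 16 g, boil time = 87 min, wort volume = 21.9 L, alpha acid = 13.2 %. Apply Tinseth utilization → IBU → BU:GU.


U = 1.65·0.000125^(GP/1000)·(1−e^(−0.04t))/4.15;  IBU = (α/100)·m·U·1000/V;  BU:GU = IBU/GP
U = 1.65·0.000125^(55/1000)·(1−e^(−0.04·87))/4.15 = 0.2351
IBU = (13.2/100)·16·0.2351·1000/21.9 = 22.6687
BU:GU = 22.6687/55

0.4122


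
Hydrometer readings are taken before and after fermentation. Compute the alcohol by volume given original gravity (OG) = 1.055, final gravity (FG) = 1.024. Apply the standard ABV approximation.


ABV = (OG − FG) · 131.25
ABV = (1.055 − 1.024) · 131.25

4.0687 % ABV


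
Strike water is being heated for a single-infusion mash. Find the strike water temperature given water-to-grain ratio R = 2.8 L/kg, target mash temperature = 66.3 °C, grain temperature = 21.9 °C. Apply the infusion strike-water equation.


T_strike = (0.41/R)·(T_mash − T_grain) + T_mash
T_strike = (0.41/2.8)·(66.3 − 21.9) + 66.3

72.8014 °C


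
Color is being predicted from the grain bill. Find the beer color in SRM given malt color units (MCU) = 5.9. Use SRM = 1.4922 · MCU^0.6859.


SRM = 1.4922 · 5.9^0.6859

5.0414 SRM


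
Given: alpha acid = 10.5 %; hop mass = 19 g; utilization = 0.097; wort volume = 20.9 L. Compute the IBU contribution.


IBU = (α/100)·mass·U·1000 / V
IBU = (10.5/100)·19·0.097·1000 / 20.9

9.2591 IBU


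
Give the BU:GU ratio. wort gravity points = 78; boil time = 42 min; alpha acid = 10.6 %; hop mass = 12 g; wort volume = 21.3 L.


U = 1.65·0.000125^(GP/1000)·(1−e^(−0.04t))/4.15;  IBU = (α/100)·m·U·1000/V;  BU:GU = IBU/GP
U = 1.65·0.000125^(78/1000)·(1−e^(−0.04·42))/4.15 = 0.1605
IBU = (10.6/100)·12·0.1605·1000/21.3 = 9.5836
BU:GU = 9.5836/78

0.1229


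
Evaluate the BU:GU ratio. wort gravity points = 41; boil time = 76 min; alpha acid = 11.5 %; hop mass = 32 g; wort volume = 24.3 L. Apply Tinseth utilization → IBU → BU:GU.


U = 1.65·0.000125^(GP/1000)·(1−e^(−0.04t))/4.15;  IBU = (α/100)·m·U·1000/V;  BU:GU = IBU/GP
U = 1.65·0.000125^(41/1000)·(1−e^(−0.04·76))/4.15 = 0.2619
IBU = (11.5/100)·32·0.2619·1000/24.3 = 39.6609
BU:GU = 39.6609/41

0.9673


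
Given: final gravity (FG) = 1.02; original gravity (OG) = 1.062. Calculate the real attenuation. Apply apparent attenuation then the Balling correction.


AA = (OG−FG)/(OG−1)·100;  RA = AA·0.8192
AA = (1.062 − 1.02)/(1.062 − 1)·100 = 67.7419
RA = 67.7419·0.8192

55.4942 %


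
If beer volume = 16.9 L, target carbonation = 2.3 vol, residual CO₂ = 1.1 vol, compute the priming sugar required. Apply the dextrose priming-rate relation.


sugar = (target − residual)·4.0·V
sugar = (2.3 − 1.1)·4.0·16.9

81.1200 g


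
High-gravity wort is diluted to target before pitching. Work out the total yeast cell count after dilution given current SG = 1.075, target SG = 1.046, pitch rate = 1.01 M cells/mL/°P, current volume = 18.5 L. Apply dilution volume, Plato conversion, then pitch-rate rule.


V_w = V·((SG_c−1)/(SG_t−1)−1);  °P = 259 − 259/SG_t;  cells = rate·(V+V_w)·°P
V_w = 18.5·((1.075−1)/(1.046−1)−1) = 11.6630
V_final = 18.5 + 11.6630 = 30.1630
°P = 259 − 259/1.046 = 11.3901
cells = 1.01·30.1630·11.3901

346.9944 billion cells


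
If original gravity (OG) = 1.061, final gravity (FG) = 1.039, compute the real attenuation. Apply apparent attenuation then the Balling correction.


AA = (OG−FG)/(OG−1)·100;  RA = AA·0.8192
AA = (1.061 − 1.039)/(1.061 − 1)·100 = 36.0656
RA = 36.0656·0.8192

29.5449 %


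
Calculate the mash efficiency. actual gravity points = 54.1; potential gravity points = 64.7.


efficiency = actual / potential × 100
efficiency = 54.1 / 64.7 × 100

83.6167 %


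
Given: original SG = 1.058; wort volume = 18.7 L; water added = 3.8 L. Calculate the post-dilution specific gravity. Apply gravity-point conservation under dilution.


SG_new = 1 + (SG_old − 1)·V_old/(V_old + V_water)
pts = (1.058 − 1)·1000·18.7/(18.7 + 3.8) = 48.2044
SG_new = 1 + 48.2044/1000

1.0482


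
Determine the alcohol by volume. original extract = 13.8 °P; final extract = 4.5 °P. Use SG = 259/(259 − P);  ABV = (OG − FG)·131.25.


OG = 259/(259 − 13.8) = 1.0563
FG = 259/(259 − 4.5) = 1.0177
ABV = (1.0563 − 1.0177)·131.25

5.0661 % ABV


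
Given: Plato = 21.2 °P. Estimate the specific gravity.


SG = 259/(259 − P)
SG = 259/(259 − 21.2)

1.0892


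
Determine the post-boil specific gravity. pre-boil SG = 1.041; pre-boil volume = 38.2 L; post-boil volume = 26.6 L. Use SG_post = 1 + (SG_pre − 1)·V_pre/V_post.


pts_pre = (1.041 − 1)·1000 = 41.0000
pts_post = 41.0000·38.2/26.6 = 58.8797
SG_post = 1 + 58.8797/1000

1.0589


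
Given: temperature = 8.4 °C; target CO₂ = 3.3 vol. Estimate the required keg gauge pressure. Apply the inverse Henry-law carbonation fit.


psi = vols/(0.01821 + 0.09011·e^(−0.04·T)) − 14.695
psi = 3.3/(0.01821 + 0.09011·e^(−0.04·8.4)) − 14.695

25.2543 psi


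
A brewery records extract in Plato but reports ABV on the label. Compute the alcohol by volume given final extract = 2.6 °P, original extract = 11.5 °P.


SG = 259/(259 − P);  ABV = (OG − FG)·131.25
OG = 259/(259 − 11.5) = 1.0465
FG = 259/(259 − 2.6) = 1.0101
ABV = (1.0465 − 1.0101)·131.25

4.7676 % ABV


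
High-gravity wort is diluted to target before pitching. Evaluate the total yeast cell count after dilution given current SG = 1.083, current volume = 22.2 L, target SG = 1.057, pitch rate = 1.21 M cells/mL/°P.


V_w = V·((SG_c−1)/(SG_t−1)−1);  °P = 259 − 259/SG_t;  cells = rate·(V+V_w)·°P
V_w = 22.2·((1.083−1)/(1.057−1)−1) = 10.1263
V_final = 22.2 + 10.1263 = 32.3263
°P = 259 − 259/1.057 = 13.9669
cells = 1.21·32.3263·13.9669

546.3126 billion cells


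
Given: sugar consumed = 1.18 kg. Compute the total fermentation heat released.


Q = m_sugar · 590 kJ/kg
Q = 1.18 · 590

696.2000 kJ


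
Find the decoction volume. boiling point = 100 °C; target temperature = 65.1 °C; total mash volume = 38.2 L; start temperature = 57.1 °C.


V_dec = V_total·(T_target − T_start)/(T_boil − T_start)
V_dec = 38.2·(65.1 − 57.1)/(100 − 57.1)

7.1235 L


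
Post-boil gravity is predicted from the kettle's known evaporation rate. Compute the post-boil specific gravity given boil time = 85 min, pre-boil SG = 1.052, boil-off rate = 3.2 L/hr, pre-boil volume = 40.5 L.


V_post = V_pre − rate·(t/60);  SG_post = 1 + (SG_pre−1)·V_pre/V_post
V_post = 40.5 − 3.2·(85/60) = 35.9667
SG_post = 1 + (1.052 − 1)·40.5/35.9667

1.0586


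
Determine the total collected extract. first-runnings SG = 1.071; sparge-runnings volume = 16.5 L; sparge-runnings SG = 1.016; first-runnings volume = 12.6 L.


total = Σ (SG_i − 1)·1000·V_i
first = (1.071 − 1)·1000·12.6 = 894.6000
sparge = (1.016 − 1)·1000·16.5 = 264.0000
total = 894.6000 + 264.0000

1158.6000 gravity·L


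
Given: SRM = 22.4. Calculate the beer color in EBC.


EBC = SRM · 1.97
EBC = 22.4 · 1.97

44.1280 EBC


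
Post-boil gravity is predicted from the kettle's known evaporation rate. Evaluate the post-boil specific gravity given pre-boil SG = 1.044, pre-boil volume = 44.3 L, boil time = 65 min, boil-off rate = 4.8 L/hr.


V_post = V_pre − rate·(t/60);  SG_post = 1 + (SG_pre−1)·V_pre/V_post
V_post = 44.3 − 4.8·(65/60) = 39.1000
SG_post = 1 + (1.044 − 1)·44.3/39.1000

1.0499


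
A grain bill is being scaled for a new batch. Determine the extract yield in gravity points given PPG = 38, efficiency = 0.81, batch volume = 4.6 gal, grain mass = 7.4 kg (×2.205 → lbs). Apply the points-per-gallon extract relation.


points = lbs × PPG × eff / vol
lbs = 7.4 × 2.205 = 16.3170
points = 16.3170 × 38 × 0.81 / 4.6

109.1820 points


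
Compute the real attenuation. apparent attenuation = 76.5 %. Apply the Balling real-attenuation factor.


RA = AA · 0.8192
RA = 76.5 · 0.8192

62.6688 %


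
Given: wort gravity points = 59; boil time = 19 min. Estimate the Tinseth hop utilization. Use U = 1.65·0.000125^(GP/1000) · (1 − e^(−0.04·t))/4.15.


bigness = 1.65·0.000125^(59/1000) = 0.9710
boil_factor = (1 − e^(−0.04·19))/4.15 = 0.1283
U = 0.9710 · 0.1283

0.1245


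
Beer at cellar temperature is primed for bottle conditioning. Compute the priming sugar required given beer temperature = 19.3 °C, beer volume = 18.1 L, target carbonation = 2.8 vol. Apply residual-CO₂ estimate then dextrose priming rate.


residual = 14.695·(0.01821 + 0.09011·e^(−0.04·T));  sugar = (target − residual)·4.0·V
residual = 14.695·(0.01821 + 0.09011·e^(−0.04·19.3)) = 0.8795
sugar = (2.8 − 0.8795)·4.0·18.1

139.0458 g


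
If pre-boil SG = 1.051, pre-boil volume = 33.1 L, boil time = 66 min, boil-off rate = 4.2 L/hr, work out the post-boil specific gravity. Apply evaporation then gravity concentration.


V_post = V_pre − rate·(t/60);  SG_post = 1 + (SG_pre−1)·V_pre/V_post
V_post = 33.1 − 4.2·(66/60) = 28.4800
SG_post = 1 + (1.051 − 1)·33.1/28.4800

1.0593


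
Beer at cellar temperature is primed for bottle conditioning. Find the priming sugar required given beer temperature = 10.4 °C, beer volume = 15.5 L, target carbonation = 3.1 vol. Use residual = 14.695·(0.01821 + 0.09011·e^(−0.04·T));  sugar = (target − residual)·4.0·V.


residual = 14.695·(0.01821 + 0.09011·e^(−0.04·10.4)) = 1.1411
sugar = (3.1 − 1.1411)·4.0·15.5

121.4504 g


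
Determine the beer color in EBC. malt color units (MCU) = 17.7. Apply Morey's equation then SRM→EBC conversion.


SRM = 1.4922·MCU^0.6859;  EBC = SRM·1.97
SRM = 1.4922·17.7^0.6859 = 10.7106
EBC = 10.7106·1.97

21.0998 EBC


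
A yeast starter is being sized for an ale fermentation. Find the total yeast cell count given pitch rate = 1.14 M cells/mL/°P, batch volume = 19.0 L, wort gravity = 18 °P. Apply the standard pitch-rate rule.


cells (billions) = rate · V_L · °P
cells = 1.14 · 19.0 · 18

389.8800 billion cells


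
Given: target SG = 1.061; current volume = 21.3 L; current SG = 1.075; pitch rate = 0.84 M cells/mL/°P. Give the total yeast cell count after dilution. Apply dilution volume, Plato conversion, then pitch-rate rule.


V_w = V·((SG_c−1)/(SG_t−1)−1);  °P = 259 − 259/SG_t;  cells = rate·(V+V_w)·°P
V_w = 21.3·((1.075−1)/(1.061−1)−1) = 4.8885
V_final = 21.3 + 4.8885 = 26.1885
°P = 259 − 259/1.061 = 14.8907
cells = 0.84·26.1885·14.8907

327.5703 billion cells


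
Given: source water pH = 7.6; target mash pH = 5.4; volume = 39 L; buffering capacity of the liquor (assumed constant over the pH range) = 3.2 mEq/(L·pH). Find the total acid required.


acid = buffering capacity · (pH_source − pH_target) · V
acid = 3.2 · (7.6 − 5.4) · 39

274.5600 mEq


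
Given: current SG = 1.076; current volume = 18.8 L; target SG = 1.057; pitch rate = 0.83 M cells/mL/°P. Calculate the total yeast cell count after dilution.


V_w = V·((SG_c−1)/(SG_t−1)−1);  °P = 259 − 259/SG_t;  cells = rate·(V+V_w)·°P
V_w = 18.8·((1.076−1)/(1.057−1)−1) = 6.2667
V_final = 18.8 + 6.2667 = 25.0667
°P = 259 − 259/1.057 = 13.9669
cells = 0.83·25.0667·13.9669

290.5857 billion cells


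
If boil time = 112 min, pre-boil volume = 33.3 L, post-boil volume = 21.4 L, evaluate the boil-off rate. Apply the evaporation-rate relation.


rate = (V_pre − V_post) / (t_min/60)
rate = (33.3 − 21.4) / (112/60)

6.3750 L/hr


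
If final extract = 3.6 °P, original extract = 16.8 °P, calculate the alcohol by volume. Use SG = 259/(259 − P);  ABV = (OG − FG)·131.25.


OG = 259/(259 − 16.8) = 1.0694
FG = 259/(259 − 3.6) = 1.0141
ABV = (1.0694 − 1.0141)·131.25

7.2540 % ABV


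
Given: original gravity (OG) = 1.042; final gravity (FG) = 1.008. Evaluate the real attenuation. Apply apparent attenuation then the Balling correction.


AA = (OG−FG)/(OG−1)·100;  RA = AA·0.8192
AA = (1.042 − 1.008)/(1.042 − 1)·100 = 80.9524
RA = 80.9524·0.8192

66.3162 %


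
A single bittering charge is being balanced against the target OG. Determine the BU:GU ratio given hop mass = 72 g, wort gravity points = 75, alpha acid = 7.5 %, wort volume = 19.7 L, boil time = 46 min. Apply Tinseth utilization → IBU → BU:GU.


U = 1.65·0.000125^(GP/1000)·(1−e^(−0.04t))/4.15;  IBU = (α/100)·m·U·1000/V;  BU:GU = IBU/GP
U = 1.65·0.000125^(75/1000)·(1−e^(−0.04·46))/4.15 = 0.1704
IBU = (7.5/100)·72·0.1704·1000/19.7 = 46.7221
BU:GU = 46.7221/75

0.6230


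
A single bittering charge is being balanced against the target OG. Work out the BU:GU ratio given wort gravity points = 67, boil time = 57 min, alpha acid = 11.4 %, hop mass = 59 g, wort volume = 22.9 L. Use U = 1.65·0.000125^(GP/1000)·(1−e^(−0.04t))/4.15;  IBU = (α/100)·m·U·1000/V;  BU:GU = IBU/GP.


U = 1.65·0.000125^(67/1000)·(1−e^(−0.04·57))/4.15 = 0.1955
IBU = (11.4/100)·59·0.1955·1000/22.9 = 57.4102
BU:GU = 57.4102/67

0.8569


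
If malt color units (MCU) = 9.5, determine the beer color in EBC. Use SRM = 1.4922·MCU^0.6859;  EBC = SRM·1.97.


SRM = 1.4922·9.5^0.6859 = 6.9895
EBC = 6.9895·1.97

13.7694 EBC


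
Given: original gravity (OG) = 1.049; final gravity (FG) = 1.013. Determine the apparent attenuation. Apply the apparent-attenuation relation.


AA = (OG − FG)/(OG − 1) · 100
AA = (1.049 − 1.013)/(1.049 − 1) · 100

73.4694 %


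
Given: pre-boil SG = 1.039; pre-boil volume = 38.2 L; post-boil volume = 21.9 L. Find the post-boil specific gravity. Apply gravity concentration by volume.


SG_post = 1 + (SG_pre − 1)·V_pre/V_post
pts_pre = (1.039 − 1)·1000 = 39.0000
pts_post = 39.0000·38.2/21.9 = 68.0274
SG_post = 1 + 68.0274/1000

1.0680


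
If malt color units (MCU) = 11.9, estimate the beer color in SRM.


SRM = 1.4922 · MCU^0.6859
SRM = 1.4922 · 11.9^0.6859

8.1573 SRM


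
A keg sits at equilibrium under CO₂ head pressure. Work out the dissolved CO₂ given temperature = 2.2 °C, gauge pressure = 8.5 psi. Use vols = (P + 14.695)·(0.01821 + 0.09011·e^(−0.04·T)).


vols = (8.5 + 14.695)·(0.01821 + 0.09011·e^(−0.04·2.2))

2.3364 volumes


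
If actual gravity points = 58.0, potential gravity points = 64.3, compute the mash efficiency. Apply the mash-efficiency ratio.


efficiency = actual / potential × 100
efficiency = 58.0 / 64.3 × 100

90.2022 %


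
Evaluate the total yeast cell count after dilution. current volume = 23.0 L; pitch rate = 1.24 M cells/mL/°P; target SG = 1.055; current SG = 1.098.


V_w = V·((SG_c−1)/(SG_t−1)−1);  °P = 259 − 259/SG_t;  cells = rate·(V+V_w)·°P
V_w = 23.0·((1.098−1)/(1.055−1)−1) = 17.9818
V_final = 23.0 + 17.9818 = 40.9818
°P = 259 − 259/1.055 = 13.5024
cells = 1.24·40.9818·13.5024

686.1561 billion cells


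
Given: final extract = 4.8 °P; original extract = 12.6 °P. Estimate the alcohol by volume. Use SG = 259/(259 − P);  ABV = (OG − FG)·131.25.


OG = 259/(259 − 12.6) = 1.0511
FG = 259/(259 − 4.8) = 1.0189
ABV = (1.0511 − 1.0189)·131.25

4.2333 % ABV


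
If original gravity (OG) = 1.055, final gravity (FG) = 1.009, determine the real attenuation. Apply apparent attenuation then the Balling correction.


AA = (OG−FG)/(OG−1)·100;  RA = AA·0.8192
AA = (1.055 − 1.009)/(1.055 − 1)·100 = 83.6364
RA = 83.6364·0.8192

68.5149 %


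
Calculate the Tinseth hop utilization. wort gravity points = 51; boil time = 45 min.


U = 1.65·0.000125^(GP/1000) · (1 − e^(−0.04·t))/4.15
bigness = 1.65·0.000125^(51/1000) = 1.0433
boil_factor = (1 − e^(−0.04·45))/4.15 = 0.2011
U = 1.0433 · 0.2011

0.2099


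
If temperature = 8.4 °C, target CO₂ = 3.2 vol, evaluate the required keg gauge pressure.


psi = vols/(0.01821 + 0.09011·e^(−0.04·T)) − 14.695
psi = 3.2/(0.01821 + 0.09011·e^(−0.04·8.4)) − 14.695

24.0437 psi


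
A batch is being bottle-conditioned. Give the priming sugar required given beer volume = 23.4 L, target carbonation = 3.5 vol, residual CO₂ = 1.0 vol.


sugar = (target − residual)·4.0·V
sugar = (3.5 − 1.0)·4.0·23.4

234.0000 g


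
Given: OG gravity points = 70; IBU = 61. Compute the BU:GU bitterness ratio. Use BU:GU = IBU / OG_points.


BU:GU = 61 / 70

0.8714


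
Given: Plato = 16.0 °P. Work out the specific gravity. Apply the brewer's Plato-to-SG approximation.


SG = 259/(259 − P)
SG = 259/(259 − 16.0)

1.0658


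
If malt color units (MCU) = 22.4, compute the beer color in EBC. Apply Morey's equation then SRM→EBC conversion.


SRM = 1.4922·MCU^0.6859;  EBC = SRM·1.97
SRM = 1.4922·22.4^0.6859 = 12.5882
EBC = 12.5882·1.97

24.7987 EBC


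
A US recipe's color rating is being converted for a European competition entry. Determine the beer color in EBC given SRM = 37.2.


EBC = SRM · 1.97
EBC = 37.2 · 1.97

73.2840 EBC


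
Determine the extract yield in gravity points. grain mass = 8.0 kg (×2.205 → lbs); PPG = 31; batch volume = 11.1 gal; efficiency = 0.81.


points = lbs × PPG × eff / vol
lbs = 8.0 × 2.205 = 17.6400
points = 17.6400 × 31 × 0.81 / 11.1

39.9045 points


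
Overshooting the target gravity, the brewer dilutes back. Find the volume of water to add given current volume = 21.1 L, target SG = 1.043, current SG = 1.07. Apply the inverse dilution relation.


V_water = V·((SG_curr − 1)/(SG_target − 1) − 1)
V_water = 21.1·((1.07 − 1)/(1.043 − 1) − 1)

13.2488 L


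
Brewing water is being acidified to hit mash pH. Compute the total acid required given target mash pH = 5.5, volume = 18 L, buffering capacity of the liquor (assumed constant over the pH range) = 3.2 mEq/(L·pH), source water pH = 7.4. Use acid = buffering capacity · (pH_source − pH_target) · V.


acid = 3.2 · (7.4 − 5.5) · 18

109.4400 mEq


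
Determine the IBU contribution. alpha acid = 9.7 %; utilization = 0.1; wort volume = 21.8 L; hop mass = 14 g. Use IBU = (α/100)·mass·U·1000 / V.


IBU = (9.7/100)·14·0.1·1000 / 21.8

6.2294 IBU


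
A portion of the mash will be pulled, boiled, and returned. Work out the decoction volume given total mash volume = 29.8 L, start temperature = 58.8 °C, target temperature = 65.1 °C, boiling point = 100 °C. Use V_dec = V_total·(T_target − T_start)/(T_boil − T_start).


V_dec = 29.8·(65.1 − 58.8)/(100 − 58.8)

4.5568 L


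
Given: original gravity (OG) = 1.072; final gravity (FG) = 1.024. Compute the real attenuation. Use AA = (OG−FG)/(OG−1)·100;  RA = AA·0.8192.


AA = (1.072 − 1.024)/(1.072 − 1)·100 = 66.6667
RA = 66.6667·0.8192

54.6133 %


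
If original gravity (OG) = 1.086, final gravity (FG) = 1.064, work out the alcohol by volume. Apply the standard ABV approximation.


ABV = (OG − FG) · 131.25
ABV = (1.086 − 1.064) · 131.25

2.8875 % ABV


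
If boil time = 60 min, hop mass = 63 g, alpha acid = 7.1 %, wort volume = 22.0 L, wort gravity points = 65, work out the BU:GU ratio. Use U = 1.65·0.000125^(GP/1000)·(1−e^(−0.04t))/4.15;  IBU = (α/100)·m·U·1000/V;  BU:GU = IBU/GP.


U = 1.65·0.000125^(65/1000)·(1−e^(−0.04·60))/4.15 = 0.2016
IBU = (7.1/100)·63·0.2016·1000/22.0 = 40.9836
BU:GU = 40.9836/65

0.6305


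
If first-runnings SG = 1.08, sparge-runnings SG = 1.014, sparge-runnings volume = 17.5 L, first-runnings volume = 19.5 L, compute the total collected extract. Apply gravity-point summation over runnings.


total = Σ (SG_i − 1)·1000·V_i
first = (1.08 − 1)·1000·19.5 = 1560.0000
sparge = (1.014 − 1)·1000·17.5 = 245.0000
total = 1560.0000 + 245.0000

1805.0000 gravity·L


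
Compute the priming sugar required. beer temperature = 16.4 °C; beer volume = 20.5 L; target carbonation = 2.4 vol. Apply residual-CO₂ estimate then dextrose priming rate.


residual = 14.695·(0.01821 + 0.09011·e^(−0.04·T));  sugar = (target − residual)·4.0·V
residual = 14.695·(0.01821 + 0.09011·e^(−0.04·16.4)) = 0.9547
sugar = (2.4 − 0.9547)·4.0·20.5

118.5116 g


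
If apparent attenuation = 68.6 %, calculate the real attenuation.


RA = AA · 0.8192
RA = 68.6 · 0.8192

56.1971 %


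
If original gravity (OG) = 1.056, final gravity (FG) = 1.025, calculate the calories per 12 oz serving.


ABW = (OG−FG)·131.25·0.79/FG;  °P = 259 − 259/SG (for OG→OE and FG→AE);  RE = 0.1808·OE + 0.8192·AE;  Cal = (6.9·ABW + 4·(RE−0.1))·FG·3.55
ABW = (1.056 − 1.025)·131.25·0.79/1.025 = 3.1359
OE = 259 − 259/1.056 = 13.7348 °P
AE = 259 − 259/1.025 = 6.3171 °P
RE = 0.1808·13.7348 + 0.8192·6.3171 = 7.6582 °P
Cal = (6.9·3.1359 + 4·(7.6582−0.1))·1.025·3.55

188.7443 kcal


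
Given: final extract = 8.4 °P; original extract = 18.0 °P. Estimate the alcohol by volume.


SG = 259/(259 − P);  ABV = (OG − FG)·131.25
OG = 259/(259 − 18.0) = 1.0747
FG = 259/(259 − 8.4) = 1.0335
ABV = (1.0747 − 1.0335)·131.25

5.4035 % ABV


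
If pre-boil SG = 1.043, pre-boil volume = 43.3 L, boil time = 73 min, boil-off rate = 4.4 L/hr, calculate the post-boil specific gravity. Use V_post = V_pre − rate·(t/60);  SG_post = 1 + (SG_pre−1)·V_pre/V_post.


V_post = 43.3 − 4.4·(73/60) = 37.9467
SG_post = 1 + (1.043 − 1)·43.3/37.9467

1.0491


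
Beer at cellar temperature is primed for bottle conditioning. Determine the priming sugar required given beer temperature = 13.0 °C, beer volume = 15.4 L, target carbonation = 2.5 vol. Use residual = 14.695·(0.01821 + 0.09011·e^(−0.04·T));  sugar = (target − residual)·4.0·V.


residual = 14.695·(0.01821 + 0.09011·e^(−0.04·13.0)) = 1.0548
sugar = (2.5 − 1.0548)·4.0·15.4

89.0218 g


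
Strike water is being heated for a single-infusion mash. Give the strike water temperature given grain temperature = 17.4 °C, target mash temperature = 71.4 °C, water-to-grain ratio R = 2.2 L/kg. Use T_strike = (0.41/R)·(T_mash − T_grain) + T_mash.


T_strike = (0.41/2.2)·(71.4 − 17.4) + 71.4

81.4636 °C


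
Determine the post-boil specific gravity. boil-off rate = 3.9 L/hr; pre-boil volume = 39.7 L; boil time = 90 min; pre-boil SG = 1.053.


V_post = V_pre − rate·(t/60);  SG_post = 1 + (SG_pre−1)·V_pre/V_post
V_post = 39.7 − 3.9·(90/60) = 33.8500
SG_post = 1 + (1.053 − 1)·39.7/33.8500

1.0622


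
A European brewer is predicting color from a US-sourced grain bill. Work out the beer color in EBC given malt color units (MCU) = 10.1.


SRM = 1.4922·MCU^0.6859;  EBC = SRM·1.97
SRM = 1.4922·10.1^0.6859 = 7.2894
EBC = 7.2894·1.97

14.3601 EBC


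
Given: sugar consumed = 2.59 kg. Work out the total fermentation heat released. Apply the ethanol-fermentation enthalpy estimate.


Q = m_sugar · 590 kJ/kg
Q = 2.59 · 590

1528.1000 kJ


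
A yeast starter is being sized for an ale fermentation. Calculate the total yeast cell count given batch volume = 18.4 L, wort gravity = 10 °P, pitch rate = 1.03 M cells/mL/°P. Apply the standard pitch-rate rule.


cells (billions) = rate · V_L · °P
cells = 1.03 · 18.4 · 10

189.5200 billion cells


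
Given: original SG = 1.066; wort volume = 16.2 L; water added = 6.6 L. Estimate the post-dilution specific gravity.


SG_new = 1 + (SG_old − 1)·V_old/(V_old + V_water)
pts = (1.066 − 1)·1000·16.2/(16.2 + 6.6) = 46.8947
SG_new = 1 + 46.8947/1000

1.0469


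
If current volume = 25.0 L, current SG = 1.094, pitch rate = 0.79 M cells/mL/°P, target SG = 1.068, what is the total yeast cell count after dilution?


V_w = V·((SG_c−1)/(SG_t−1)−1);  °P = 259 − 259/SG_t;  cells = rate·(V+V_w)·°P
V_w = 25.0·((1.094−1)/(1.068−1)−1) = 9.5588
V_final = 25.0 + 9.5588 = 34.5588
°P = 259 − 259/1.068 = 16.4906
cells = 0.79·34.5588·16.4906

450.2186 billion cells


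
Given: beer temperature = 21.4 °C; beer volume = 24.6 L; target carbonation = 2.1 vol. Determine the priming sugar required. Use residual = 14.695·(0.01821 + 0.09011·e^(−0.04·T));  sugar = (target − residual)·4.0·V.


residual = 14.695·(0.01821 + 0.09011·e^(−0.04·21.4)) = 0.8302
sugar = (2.1 − 0.8302)·4.0·24.6

124.9504 g


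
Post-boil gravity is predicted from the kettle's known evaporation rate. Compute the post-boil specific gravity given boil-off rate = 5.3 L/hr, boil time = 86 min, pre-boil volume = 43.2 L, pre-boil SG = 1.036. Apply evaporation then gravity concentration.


V_post = V_pre − rate·(t/60);  SG_post = 1 + (SG_pre−1)·V_pre/V_post
V_post = 43.2 − 5.3·(86/60) = 35.6033
SG_post = 1 + (1.036 − 1)·43.2/35.6033

1.0437


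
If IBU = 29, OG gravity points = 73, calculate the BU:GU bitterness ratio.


BU:GU = IBU / OG_points
BU:GU = 29 / 73

0.3973


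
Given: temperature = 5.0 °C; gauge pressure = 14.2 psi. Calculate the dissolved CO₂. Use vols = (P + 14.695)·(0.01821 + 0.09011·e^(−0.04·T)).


vols = (14.2 + 14.695)·(0.01821 + 0.09011·e^(−0.04·5.0))

2.6579 volumes


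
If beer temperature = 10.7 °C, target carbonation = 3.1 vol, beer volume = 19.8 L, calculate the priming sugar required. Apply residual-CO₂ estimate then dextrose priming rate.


residual = 14.695·(0.01821 + 0.09011·e^(−0.04·T));  sugar = (target − residual)·4.0·V
residual = 14.695·(0.01821 + 0.09011·e^(−0.04·10.7)) = 1.1307
sugar = (3.1 − 1.1307)·4.0·19.8

155.9683 g


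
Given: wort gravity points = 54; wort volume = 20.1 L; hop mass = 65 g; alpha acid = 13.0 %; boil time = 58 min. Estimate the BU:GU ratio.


U = 1.65·0.000125^(GP/1000)·(1−e^(−0.04t))/4.15;  IBU = (α/100)·m·U·1000/V;  BU:GU = IBU/GP
U = 1.65·0.000125^(54/1000)·(1−e^(−0.04·58))/4.15 = 0.2207
IBU = (13.0/100)·65·0.2207·1000/20.1 = 92.7693
BU:GU = 92.7693/54

1.7180


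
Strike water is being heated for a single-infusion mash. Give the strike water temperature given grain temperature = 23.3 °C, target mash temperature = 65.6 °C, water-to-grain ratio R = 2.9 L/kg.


T_strike = (0.41/R)·(T_mash − T_grain) + T_mash
T_strike = (0.41/2.9)·(65.6 − 23.3) + 65.6

71.5803 °C


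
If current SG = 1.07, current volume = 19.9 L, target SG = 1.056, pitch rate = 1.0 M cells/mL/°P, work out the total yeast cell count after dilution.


V_w = V·((SG_c−1)/(SG_t−1)−1);  °P = 259 − 259/SG_t;  cells = rate·(V+V_w)·°P
V_w = 19.9·((1.07−1)/(1.056−1)−1) = 4.9750
V_final = 19.9 + 4.9750 = 24.8750
°P = 259 − 259/1.056 = 13.7348
cells = 1.0·24.8750·13.7348

341.6544 billion cells


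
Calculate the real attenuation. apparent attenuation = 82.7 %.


RA = AA · 0.8192
RA = 82.7 · 0.8192

67.7478 %
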